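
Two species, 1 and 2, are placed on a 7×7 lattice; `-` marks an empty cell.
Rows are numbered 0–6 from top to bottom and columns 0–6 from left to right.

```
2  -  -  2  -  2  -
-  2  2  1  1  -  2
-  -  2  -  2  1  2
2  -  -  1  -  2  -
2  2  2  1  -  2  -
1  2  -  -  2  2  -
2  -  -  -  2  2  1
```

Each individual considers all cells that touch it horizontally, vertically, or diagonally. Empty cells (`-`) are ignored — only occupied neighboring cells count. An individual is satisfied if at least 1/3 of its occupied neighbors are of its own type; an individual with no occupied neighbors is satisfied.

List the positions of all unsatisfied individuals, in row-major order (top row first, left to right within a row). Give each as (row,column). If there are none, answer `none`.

(1,3), (2,4), (2,5), (3,3), (5,0), (6,6)

Row 0: (0,0)2 1/1 ✓ · (0,3)2 1/3 ✓ · (0,5)2 1/2 ✓
Row 1: (1,1)2 3/3 ✓ · (1,2)2 3/4 ✓ · (1,3)1 1/5 ✗ · (1,4)1 2/5 ✓ · (1,6)2 2/3 ✓
Row 2: (2,2)2 2/4 ✓ · (2,4)2 1/5 ✗ · (2,5)1 1/5 ✗ · (2,6)2 2/3 ✓
Row 3: (3,0)2 2/2 ✓ · (3,3)1 1/4 ✗ · (3,5)2 3/4 ✓
Row 4: (4,0)2 3/4 ✓ · (4,1)2 4/5 ✓ · (4,2)2 2/4 ✓ · (4,3)1 1/3 ✓ · (4,5)2 3/3 ✓
Row 5: (5,0)1 0/4 ✗ · (5,1)2 4/5 ✓ · (5,4)2 4/5 ✓ · (5,5)2 4/5 ✓
Row 6: (6,0)2 1/2 ✓ · (6,4)2 3/3 ✓ · (6,5)2 3/4 ✓ · (6,6)1 0/2 ✗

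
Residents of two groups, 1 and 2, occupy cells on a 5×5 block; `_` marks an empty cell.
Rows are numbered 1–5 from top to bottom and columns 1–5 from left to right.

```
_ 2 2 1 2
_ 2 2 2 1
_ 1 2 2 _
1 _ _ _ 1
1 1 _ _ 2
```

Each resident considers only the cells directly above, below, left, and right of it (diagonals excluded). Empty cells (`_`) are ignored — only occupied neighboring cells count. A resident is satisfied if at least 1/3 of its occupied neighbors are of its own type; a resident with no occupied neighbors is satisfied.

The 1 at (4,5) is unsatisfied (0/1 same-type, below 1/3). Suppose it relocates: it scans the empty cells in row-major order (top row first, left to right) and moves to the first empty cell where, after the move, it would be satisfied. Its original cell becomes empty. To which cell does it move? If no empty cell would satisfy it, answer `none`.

Vacating (4,5). Empty cells in order:
  (1,1): 0/1 same-type → still unsatisfied.
  (2,1): 0/1 same-type → still unsatisfied.
  (3,1): 2/2 same-type → satisfied — stop here.

(3,1)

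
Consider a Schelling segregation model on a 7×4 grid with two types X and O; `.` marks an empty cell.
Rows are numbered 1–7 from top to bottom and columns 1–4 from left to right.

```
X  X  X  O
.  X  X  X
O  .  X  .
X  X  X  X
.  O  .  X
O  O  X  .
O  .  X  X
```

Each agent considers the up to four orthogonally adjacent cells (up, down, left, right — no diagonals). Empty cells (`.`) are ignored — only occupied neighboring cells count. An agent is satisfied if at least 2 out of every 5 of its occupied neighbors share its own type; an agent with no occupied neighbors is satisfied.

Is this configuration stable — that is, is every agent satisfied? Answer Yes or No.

No

Row 1: (1,1)X 1/1 ✓ · (1,2)X 3/3 ✓ · (1,3)X 2/3 ✓ · (1,4)O 0/2 ✗
Row 2: (2,2)X 2/2 ✓ · (2,3)X 4/4 ✓ · (2,4)X 1/2 ✓
Row 3: (3,1)O 0/1 ✗ · (3,3)X 2/2 ✓
Row 4: (4,1)X 1/2 ✓ · (4,2)X 2/3 ✓ · (4,3)X 3/3 ✓ · (4,4)X 2/2 ✓
Row 5: (5,2)O 1/2 ✓ · (5,4)X 1/1 ✓
Row 6: (6,1)O 2/2 ✓ · (6,2)O 2/3 ✓ · (6,3)X 1/2 ✓
Row 7: (7,1)O 1/1 ✓ · (7,3)X 2/2 ✓ · (7,4)X 1/1 ✓
For instance (1,4) has only 0/2 same-type neighbors, below 2/5.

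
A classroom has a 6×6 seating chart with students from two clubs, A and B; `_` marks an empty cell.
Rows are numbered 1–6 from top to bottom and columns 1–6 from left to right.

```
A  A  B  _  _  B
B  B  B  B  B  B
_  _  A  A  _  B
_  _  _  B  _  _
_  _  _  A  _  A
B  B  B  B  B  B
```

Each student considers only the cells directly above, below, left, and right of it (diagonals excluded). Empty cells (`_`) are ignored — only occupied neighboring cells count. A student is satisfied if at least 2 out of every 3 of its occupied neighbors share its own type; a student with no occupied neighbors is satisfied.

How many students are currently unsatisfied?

10

Row 1: (1,1)A 1/2 not · (1,2)A 1/3 not · (1,3)B 1/2 not · (1,6)B 1/1 satisfied
Row 2: (2,1)B 1/2 not · (2,2)B 2/3 satisfied · (2,3)B 3/4 satisfied · (2,4)B 2/3 satisfied · (2,5)B 2/2 satisfied · (2,6)B 3/3 satisfied
Row 3: (3,3)A 1/2 not · (3,4)A 1/3 not · (3,6)B 1/1 satisfied
Row 4: (4,4)B 0/2 not
Row 5: (5,4)A 0/2 not · (5,6)A 0/1 not
Row 6: (6,1)B 1/1 satisfied · (6,2)B 2/2 satisfied · (6,3)B 2/2 satisfied · (6,4)B 2/3 satisfied · (6,5)B 2/2 satisfied · (6,6)B 1/2 not
Unsatisfied: (1,1), (1,2), (1,3), (2,1), (3,3), (3,4), (4,4), (5,4), (5,6), (6,6) — 10 in total.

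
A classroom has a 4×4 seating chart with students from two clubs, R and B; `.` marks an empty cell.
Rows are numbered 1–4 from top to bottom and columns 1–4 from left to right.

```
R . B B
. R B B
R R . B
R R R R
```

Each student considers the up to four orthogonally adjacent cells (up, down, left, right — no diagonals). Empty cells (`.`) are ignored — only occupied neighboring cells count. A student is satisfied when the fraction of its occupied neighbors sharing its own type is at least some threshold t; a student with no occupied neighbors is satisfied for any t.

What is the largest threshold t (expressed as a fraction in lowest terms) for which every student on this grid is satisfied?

Row 1: (1,1)R — no occupied neighbors · (1,3)B 2/2 · (1,4)B 2/2
Row 2: (2,2)R 1/2 · (2,3)B 2/3 · (2,4)B 3/3
Row 3: (3,1)R 2/2 · (3,2)R 3/3 · (3,4)B 1/2
Row 4: (4,1)R 2/2 · (4,2)R 3/3 · (4,3)R 2/2 · (4,4)R 1/2
The smallest same-type fraction is 1/2 at (2,2), which reduces to 1/2. Any threshold above that leaves this student unsatisfied.

1/2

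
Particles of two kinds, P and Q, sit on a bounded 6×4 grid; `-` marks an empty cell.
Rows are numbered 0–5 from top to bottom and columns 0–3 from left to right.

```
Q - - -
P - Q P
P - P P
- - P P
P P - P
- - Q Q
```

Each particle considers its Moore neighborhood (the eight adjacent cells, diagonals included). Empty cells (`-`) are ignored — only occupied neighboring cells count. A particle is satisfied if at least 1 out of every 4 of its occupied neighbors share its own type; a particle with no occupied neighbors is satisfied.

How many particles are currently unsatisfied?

Row 0: (0,0)Q 0/1 ✗
Row 1: (1,0)P 1/2 ✓ · (1,2)Q 0/3 ✗ · (1,3)P 2/3 ✓
Row 2: (2,0)P 1/1 ✓ · (2,2)P 4/5 ✓ · (2,3)P 4/5 ✓
Row 3: (3,2)P 5/5 ✓ · (3,3)P 4/4 ✓
Row 4: (4,0)P 1/1 ✓ · (4,1)P 2/3 ✓ · (4,3)P 2/4 ✓
Row 5: (5,2)Q 1/3 ✓ · (5,3)Q 1/2 ✓
Unsatisfied: (0,0), (1,2) — 2 in total.

2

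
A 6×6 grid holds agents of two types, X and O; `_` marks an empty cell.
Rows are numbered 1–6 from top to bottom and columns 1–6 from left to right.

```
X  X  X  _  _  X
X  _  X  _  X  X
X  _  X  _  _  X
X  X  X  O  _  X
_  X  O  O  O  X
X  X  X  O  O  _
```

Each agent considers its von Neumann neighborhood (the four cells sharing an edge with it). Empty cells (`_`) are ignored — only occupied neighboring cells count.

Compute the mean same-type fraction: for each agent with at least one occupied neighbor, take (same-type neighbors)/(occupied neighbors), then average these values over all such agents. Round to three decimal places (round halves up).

Row 1: (1,1)X 2/2 · (1,2)X 2/2 · (1,3)X 2/2 · (1,6)X 1/1
Row 2: (2,1)X 2/2 · (2,3)X 2/2 · (2,5)X 1/1 · (2,6)X 3/3
Row 3: (3,1)X 2/2 · (3,3)X 2/2 · (3,6)X 2/2
Row 4: (4,1)X 2/2 · (4,2)X 3/3 · (4,3)X 2/4 · (4,4)O 1/2 · (4,6)X 2/2
Row 5: (5,2)X 2/3 · (5,3)O 1/4 · (5,4)O 4/4 · (5,5)O 2/3 · (5,6)X 1/2
Row 6: (6,1)X 1/1 · (6,2)X 3/3 · (6,3)X 1/3 · (6,4)O 2/3 · (6,5)O 2/2
Sum over 26 agents: 2/2 + 2/2 + 2/2 + 1/1 + 2/2 + 2/2 + 1/1 + 3/3 + 2/2 + 2/2 + 2/2 + 2/2 + 3/3 + 2/4 + 1/2 + 2/2 + 2/3 + 1/4 + 4/4 + 2/3 + 1/2 + 1/1 + 3/3 + 1/3 + 2/3 + 2/2 = 265/12; mean = 265/12 ÷ 26 = 265/312 = 0.849358… → 0.849.

0.849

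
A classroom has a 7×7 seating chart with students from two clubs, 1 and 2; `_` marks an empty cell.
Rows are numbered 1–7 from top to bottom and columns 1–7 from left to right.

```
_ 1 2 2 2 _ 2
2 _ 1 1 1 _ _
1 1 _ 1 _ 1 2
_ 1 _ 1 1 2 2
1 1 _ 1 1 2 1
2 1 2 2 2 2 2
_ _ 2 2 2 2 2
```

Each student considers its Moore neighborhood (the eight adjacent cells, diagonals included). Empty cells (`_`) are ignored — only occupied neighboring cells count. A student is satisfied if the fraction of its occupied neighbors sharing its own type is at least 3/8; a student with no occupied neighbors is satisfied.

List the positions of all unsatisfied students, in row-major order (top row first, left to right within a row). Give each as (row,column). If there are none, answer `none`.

Row 1: (1,2)1 1/3 not · (1,3)2 1/4 not · (1,4)2 2/5 satisfied · (1,5)2 1/3 not · (1,7)2 0/0 satisfied
Row 2: (2,1)2 0/3 not · (2,3)1 4/6 satisfied · (2,4)1 3/6 satisfied · (2,5)1 3/5 satisfied
Row 3: (3,1)1 2/3 satisfied · (3,2)1 3/4 satisfied · (3,4)1 5/5 satisfied · (3,6)1 2/5 satisfied · (3,7)2 2/3 satisfied
Row 4: (4,2)1 4/4 satisfied · (4,4)1 4/4 satisfied · (4,5)1 5/7 satisfied · (4,6)2 3/7 satisfied · (4,7)2 3/5 satisfied
Row 5: (5,1)1 3/4 satisfied · (5,2)1 3/5 satisfied · (5,4)1 3/6 satisfied · (5,5)1 3/8 satisfied · (5,6)2 5/8 satisfied · (5,7)1 0/5 not
Row 6: (6,1)2 0/3 not · (6,2)1 2/5 satisfied · (6,3)2 3/6 satisfied · (6,4)2 5/7 satisfied · (6,5)2 6/8 satisfied · (6,6)2 6/8 satisfied · (6,7)2 4/5 satisfied
Row 7: (7,3)2 3/4 satisfied · (7,4)2 5/5 satisfied · (7,5)2 5/5 satisfied · (7,6)2 5/5 satisfied · (7,7)2 3/3 satisfied

(1,2), (1,3), (1,5), (2,1), (5,7), (6,1)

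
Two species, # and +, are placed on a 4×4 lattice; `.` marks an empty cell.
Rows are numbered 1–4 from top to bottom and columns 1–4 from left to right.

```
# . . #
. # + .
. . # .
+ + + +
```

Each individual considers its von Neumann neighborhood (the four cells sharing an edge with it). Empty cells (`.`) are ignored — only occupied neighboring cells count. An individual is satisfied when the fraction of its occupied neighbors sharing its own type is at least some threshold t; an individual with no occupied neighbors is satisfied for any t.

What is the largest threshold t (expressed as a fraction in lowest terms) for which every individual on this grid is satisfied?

0/1

Row 1: (1,1)# — no occupied neighbors · (1,4)# — no occupied neighbors
Row 2: (2,2)# 0/1 · (2,3)+ 0/2
Row 3: (3,3)# 0/2
Row 4: (4,1)+ 1/1 · (4,2)+ 2/2 · (4,3)+ 2/3 · (4,4)+ 1/1
The smallest same-type fraction is 0/1 at (2,2), which reduces to 0/1. Any threshold above that leaves this individual unsatisfied.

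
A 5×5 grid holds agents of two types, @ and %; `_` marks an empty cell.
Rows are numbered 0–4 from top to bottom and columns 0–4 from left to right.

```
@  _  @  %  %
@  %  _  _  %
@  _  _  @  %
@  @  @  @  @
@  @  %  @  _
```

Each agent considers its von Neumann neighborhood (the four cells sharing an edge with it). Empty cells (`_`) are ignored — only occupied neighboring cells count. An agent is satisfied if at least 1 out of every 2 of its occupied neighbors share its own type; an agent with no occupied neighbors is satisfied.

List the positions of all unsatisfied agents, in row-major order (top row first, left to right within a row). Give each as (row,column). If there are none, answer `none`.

(0,0)@ 1/1 ok
(0,2)@ 0/1 unhappy
(0,3)% 1/2 ok
(0,4)% 2/2 ok
(1,0)@ 2/3 ok
(1,1)% 0/1 unhappy
(1,4)% 2/2 ok
(2,0)@ 2/2 ok
(2,3)@ 1/2 ok
(2,4)% 1/3 unhappy
(3,0)@ 3/3 ok
(3,1)@ 3/3 ok
(3,2)@ 2/3 ok
(3,3)@ 4/4 ok
(3,4)@ 1/2 ok
(4,0)@ 2/2 ok
(4,1)@ 2/3 ok
(4,2)% 0/3 unhappy
(4,3)@ 1/2 ok

(0,2), (1,1), (2,4), (4,2)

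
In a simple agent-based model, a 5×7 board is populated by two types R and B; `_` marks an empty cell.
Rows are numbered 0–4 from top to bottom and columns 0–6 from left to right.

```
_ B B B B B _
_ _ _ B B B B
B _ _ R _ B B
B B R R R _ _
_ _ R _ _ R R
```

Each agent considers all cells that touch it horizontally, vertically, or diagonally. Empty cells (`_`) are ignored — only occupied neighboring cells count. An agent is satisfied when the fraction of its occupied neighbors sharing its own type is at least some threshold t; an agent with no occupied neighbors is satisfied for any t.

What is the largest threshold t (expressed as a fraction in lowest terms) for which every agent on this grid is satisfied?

1/2

Row 0: (0,1)B 1/1 · (0,2)B 3/3 · (0,3)B 4/4 · (0,4)B 5/5 · (0,5)B 4/4
Row 1: (1,3)B 4/5 · (1,4)B 6/7 · (1,5)B 6/6 · (1,6)B 4/4
Row 2: (2,0)B 2/2 · (2,3)R 3/5 · (2,5)B 4/5 · (2,6)B 3/3
Row 3: (3,0)B 2/2 · (3,1)B 2/4 · (3,2)R 3/4 · (3,3)R 4/4 · (3,4)R 3/4
Row 4: (4,2)R 2/3 · (4,5)R 2/2 · (4,6)R 1/1
The smallest same-type fraction is 2/4 at (3,1), which reduces to 1/2. Any threshold above that leaves this agent unsatisfied.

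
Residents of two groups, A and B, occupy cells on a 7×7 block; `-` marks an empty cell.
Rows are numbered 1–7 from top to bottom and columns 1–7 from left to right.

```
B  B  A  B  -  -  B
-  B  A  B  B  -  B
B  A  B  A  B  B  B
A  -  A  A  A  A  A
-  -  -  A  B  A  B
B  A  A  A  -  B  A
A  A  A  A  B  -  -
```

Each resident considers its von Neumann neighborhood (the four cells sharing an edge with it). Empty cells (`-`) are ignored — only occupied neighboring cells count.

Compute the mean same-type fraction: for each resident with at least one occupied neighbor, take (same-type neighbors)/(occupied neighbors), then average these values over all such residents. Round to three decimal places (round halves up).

Row 1: (1,1)B 1/1 · (1,2)B 2/3 · (1,3)A 1/3 · (1,4)B 1/2 · (1,7)B 1/1
Row 2: (2,2)B 1/3 · (2,3)A 1/4 · (2,4)B 2/4 · (2,5)B 2/2 · (2,7)B 2/2
Row 3: (3,1)B 0/2 · (3,2)A 0/3 · (3,3)B 0/4 · (3,4)A 1/4 · (3,5)B 2/4 · (3,6)B 2/3 · (3,7)B 2/3
Row 4: (4,1)A 0/1 · (4,3)A 1/2 · (4,4)A 4/4 · (4,5)A 2/4 · (4,6)A 3/4 · (4,7)A 1/3
Row 5: (5,4)A 2/3 · (5,5)B 0/3 · (5,6)A 1/4 · (5,7)B 0/3
Row 6: (6,1)B 0/2 · (6,2)A 2/3 · (6,3)A 3/3 · (6,4)A 3/3 · (6,6)B 0/2 · (6,7)A 0/2
Row 7: (7,1)A 1/2 · (7,2)A 3/3 · (7,3)A 3/3 · (7,4)A 2/3 · (7,5)B 0/1
Sum over 38 residents: 1/1 + 2/3 + 1/3 + 1/2 + 1/1 + 1/3 + 1/4 + 2/4 + 2/2 + 2/2 + 0/2 + 0/3 + 0/4 + 1/4 + 2/4 + 2/3 + 2/3 + 0/1 + 1/2 + 4/4 + 2/4 + 3/4 + 1/3 + 2/3 + 0/3 + 1/4 + 0/3 + 0/2 + 2/3 + 3/3 + 3/3 + 0/2 + 0/2 + 1/2 + 3/3 + 3/3 + 2/3 + 0/1 = 37/2; mean = 37/2 ÷ 38 = 37/76 = 0.486842… → 0.487.

0.487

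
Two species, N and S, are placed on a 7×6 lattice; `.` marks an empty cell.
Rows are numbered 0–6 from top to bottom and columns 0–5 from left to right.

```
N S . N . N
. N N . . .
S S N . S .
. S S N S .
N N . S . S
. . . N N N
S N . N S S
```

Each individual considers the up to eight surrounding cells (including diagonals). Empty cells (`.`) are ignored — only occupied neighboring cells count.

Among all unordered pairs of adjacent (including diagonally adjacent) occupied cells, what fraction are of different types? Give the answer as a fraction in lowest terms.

Scan each occupied cell's neighbors to the right and below (and the two forward diagonals) so each pair is counted once.
From row 0: 3 unlike of 5 pairs (running 3/5).
From row 1: 3 unlike of 6 pairs (running 6/11).
From row 2: 4 unlike of 10 pairs (running 10/21).
From row 3: 6 unlike of 10 pairs (running 16/31).
From row 4: 4 unlike of 5 pairs (running 20/36).
From row 5: 5 unlike of 9 pairs (running 25/45).
From row 6: 2 unlike of 3 pairs (running 27/48).
Total adjacent occupied pairs: 48; unlike-type pairs: 27.
27/48 reduces to 9/16.

9/16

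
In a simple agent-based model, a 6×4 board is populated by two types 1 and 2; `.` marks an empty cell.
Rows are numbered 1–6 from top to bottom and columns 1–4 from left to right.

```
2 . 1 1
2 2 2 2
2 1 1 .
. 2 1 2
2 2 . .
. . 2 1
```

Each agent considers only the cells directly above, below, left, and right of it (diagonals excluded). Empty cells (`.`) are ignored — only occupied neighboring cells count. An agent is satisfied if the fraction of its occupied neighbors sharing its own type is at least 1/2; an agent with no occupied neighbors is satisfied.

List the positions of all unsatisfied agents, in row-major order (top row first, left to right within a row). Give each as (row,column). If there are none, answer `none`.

(1,1)2 1/1 ✓
(1,3)1 1/2 ✓
(1,4)1 1/2 ✓
(2,1)2 3/3 ✓
(2,2)2 2/3 ✓
(2,3)2 2/4 ✓
(2,4)2 1/2 ✓
(3,1)2 1/2 ✓
(3,2)1 1/4 ✗
(3,3)1 2/3 ✓
(4,2)2 1/3 ✗
(4,3)1 1/3 ✗
(4,4)2 0/1 ✗
(5,1)2 1/1 ✓
(5,2)2 2/2 ✓
(6,3)2 0/1 ✗
(6,4)1 0/1 ✗

(3,2), (4,2), (4,3), (4,4), (6,3), (6,4)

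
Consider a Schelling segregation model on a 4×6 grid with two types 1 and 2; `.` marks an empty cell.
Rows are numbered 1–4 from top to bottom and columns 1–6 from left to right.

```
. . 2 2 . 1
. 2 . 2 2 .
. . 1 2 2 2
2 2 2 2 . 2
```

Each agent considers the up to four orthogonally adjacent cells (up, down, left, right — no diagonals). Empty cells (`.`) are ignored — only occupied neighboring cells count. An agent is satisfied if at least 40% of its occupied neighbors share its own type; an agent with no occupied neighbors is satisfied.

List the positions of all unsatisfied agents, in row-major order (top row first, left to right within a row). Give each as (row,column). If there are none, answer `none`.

(3,3)

(1,3)2 1/1 ✓
(1,4)2 2/2 ✓
(1,6)1 0/0 ✓
(2,2)2 0/0 ✓
(2,4)2 3/3 ✓
(2,5)2 2/2 ✓
(3,3)1 0/2 ✗
(3,4)2 3/4 ✓
(3,5)2 3/3 ✓
(3,6)2 2/2 ✓
(4,1)2 1/1 ✓
(4,2)2 2/2 ✓
(4,3)2 2/3 ✓
(4,4)2 2/2 ✓
(4,6)2 1/1 ✓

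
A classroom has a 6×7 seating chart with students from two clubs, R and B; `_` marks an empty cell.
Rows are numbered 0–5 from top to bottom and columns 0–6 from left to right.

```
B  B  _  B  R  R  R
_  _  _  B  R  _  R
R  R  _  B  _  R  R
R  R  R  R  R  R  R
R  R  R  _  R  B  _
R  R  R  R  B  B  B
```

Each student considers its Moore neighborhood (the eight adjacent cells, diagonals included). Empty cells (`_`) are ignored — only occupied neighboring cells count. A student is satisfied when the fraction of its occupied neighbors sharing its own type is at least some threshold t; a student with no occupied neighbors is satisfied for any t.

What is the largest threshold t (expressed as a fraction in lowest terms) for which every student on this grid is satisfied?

1/5

Row 0: (0,0)B 1/1 · (0,1)B 1/1 · (0,3)B 1/3 · (0,4)R 2/4 · (0,5)R 4/4 · (0,6)R 2/2
Row 1: (1,3)B 2/4 · (1,4)R 3/6 · (1,6)R 4/4
Row 2: (2,0)R 3/3 · (2,1)R 4/4 · (2,3)B 1/5 · (2,5)R 6/6 · (2,6)R 4/4
Row 3: (3,0)R 5/5 · (3,1)R 7/7 · (3,2)R 5/6 · (3,3)R 4/5 · (3,4)R 4/6 · (3,5)R 5/6 · (3,6)R 3/4
Row 4: (4,0)R 5/5 · (4,1)R 8/8 · (4,2)R 7/7 · (4,4)R 4/7 · (4,5)B 3/7
Row 5: (5,0)R 3/3 · (5,1)R 5/5 · (5,2)R 4/4 · (5,3)R 3/4 · (5,4)B 2/4 · (5,5)B 3/4 · (5,6)B 2/2
The smallest same-type fraction is 1/5 at (2,3), which reduces to 1/5. Any threshold above that leaves this student unsatisfied.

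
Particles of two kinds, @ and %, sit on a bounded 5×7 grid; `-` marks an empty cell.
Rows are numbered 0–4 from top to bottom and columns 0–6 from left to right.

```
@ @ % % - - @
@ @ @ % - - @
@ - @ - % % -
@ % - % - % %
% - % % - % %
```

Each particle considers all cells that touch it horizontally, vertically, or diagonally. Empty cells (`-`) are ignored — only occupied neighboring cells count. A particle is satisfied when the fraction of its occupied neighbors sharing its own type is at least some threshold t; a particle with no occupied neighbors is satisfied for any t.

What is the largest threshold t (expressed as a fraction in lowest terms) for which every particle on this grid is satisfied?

1/3

(0,0)@ 3/3
(0,1)@ 4/5
(0,2)% 2/5
(0,3)% 2/3
(0,6)@ 1/1
(1,0)@ 4/4
(1,1)@ 6/7
(1,2)@ 3/6
(1,3)% 3/5
(1,6)@ 1/2
(2,0)@ 3/4
(2,2)@ 2/5
(2,4)% 4/4
(2,5)% 3/4
(3,0)@ 1/3
(3,1)% 2/5
(3,3)% 3/4
(3,5)% 5/5
(3,6)% 4/4
(4,0)% 1/2
(4,2)% 3/3
(4,3)% 2/2
(4,5)% 3/3
(4,6)% 3/3
The smallest same-type fraction is 1/3 at (3,0), which reduces to 1/3. Any threshold above that leaves this particle unsatisfied.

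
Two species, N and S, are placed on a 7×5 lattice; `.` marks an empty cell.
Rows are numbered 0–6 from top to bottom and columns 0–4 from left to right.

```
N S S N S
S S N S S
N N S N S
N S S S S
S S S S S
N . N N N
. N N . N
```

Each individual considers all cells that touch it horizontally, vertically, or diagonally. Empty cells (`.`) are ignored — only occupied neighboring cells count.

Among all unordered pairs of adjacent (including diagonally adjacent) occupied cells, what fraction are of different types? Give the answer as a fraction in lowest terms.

40/91

Scan each occupied cell's neighbors to the right and below (and the two forward diagonals) so each pair is counted once.
From row 0: 9 unlike of 17 pairs (running 9/17).
From row 1: 9 unlike of 17 pairs (running 18/34).
From row 2: 9 unlike of 17 pairs (running 27/51).
From row 3: 3 unlike of 17 pairs (running 30/68).
From row 4: 10 unlike of 14 pairs (running 40/82).
From row 5: 0 unlike of 8 pairs (running 40/90).
From row 6: 0 unlike of 1 pairs (running 40/91).
Total adjacent occupied pairs: 91; unlike-type pairs: 40.
40/91 is already in lowest terms.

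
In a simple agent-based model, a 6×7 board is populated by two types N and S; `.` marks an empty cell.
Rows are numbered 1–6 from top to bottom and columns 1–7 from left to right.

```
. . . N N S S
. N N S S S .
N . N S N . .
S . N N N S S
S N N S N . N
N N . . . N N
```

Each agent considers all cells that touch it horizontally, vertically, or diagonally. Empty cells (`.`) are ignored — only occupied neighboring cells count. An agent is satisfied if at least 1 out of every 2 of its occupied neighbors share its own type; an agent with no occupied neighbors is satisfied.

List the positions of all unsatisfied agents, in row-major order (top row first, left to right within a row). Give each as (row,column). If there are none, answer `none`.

Row 1: (1,4)N 2/4 satisfied · (1,5)N 1/5 not · (1,6)S 3/4 satisfied · (1,7)S 2/2 satisfied
Row 2: (2,2)N 3/3 satisfied · (2,3)N 3/5 satisfied · (2,4)S 2/7 not · (2,5)S 4/7 satisfied · (2,6)S 3/5 satisfied
Row 3: (3,1)N 1/2 satisfied · (3,3)N 4/6 satisfied · (3,4)S 2/8 not · (3,5)N 2/7 not
Row 4: (4,1)S 1/3 not · (4,3)N 4/6 satisfied · (4,4)N 6/8 satisfied · (4,5)N 3/6 satisfied · (4,6)S 1/5 not · (4,7)S 1/2 satisfied
Row 5: (5,1)S 1/4 not · (5,2)N 4/6 satisfied · (5,3)N 4/5 satisfied · (5,4)S 0/5 not · (5,5)N 3/5 satisfied · (5,7)N 2/4 satisfied
Row 6: (6,1)N 2/3 satisfied · (6,2)N 3/4 satisfied · (6,6)N 3/3 satisfied · (6,7)N 2/2 satisfied

(1,5), (2,4), (3,4), (3,5), (4,1), (4,6), (5,1), (5,4)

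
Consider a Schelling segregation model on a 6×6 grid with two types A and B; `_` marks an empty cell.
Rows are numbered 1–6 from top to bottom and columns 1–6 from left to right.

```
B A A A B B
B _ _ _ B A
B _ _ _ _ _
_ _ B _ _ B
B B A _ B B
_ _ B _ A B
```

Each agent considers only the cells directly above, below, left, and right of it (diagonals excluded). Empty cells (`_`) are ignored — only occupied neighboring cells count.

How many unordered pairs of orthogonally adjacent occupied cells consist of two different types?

Scan each occupied cell's neighbors to the right and below so each pair is counted once.
Row 1: B(1,1)–A(1,2)≠ B(1,1)–B(2,1)= A(1,2)–A(1,3)= A(1,3)–A(1,4)= A(1,4)–B(1,5)≠ B(1,5)–B(1,6)= B(1,5)–B(2,5)= B(1,6)–A(2,6)≠  → 3/8 unlike.
Row 2: B(2,1)–B(3,1)= B(2,5)–A(2,6)≠  → 1/2 unlike.
Row 4: B(4,3)–A(5,3)≠ B(4,6)–B(5,6)=  → 1/2 unlike.
Row 5: B(5,1)–B(5,2)= B(5,2)–A(5,3)≠ A(5,3)–B(6,3)≠ B(5,5)–B(5,6)= B(5,5)–A(6,5)≠ B(5,6)–B(6,6)=  → 3/6 unlike.
Row 6: A(6,5)–B(6,6)≠  → 1/1 unlike.
Total adjacent occupied pairs: 19; unlike-type pairs: 9.

9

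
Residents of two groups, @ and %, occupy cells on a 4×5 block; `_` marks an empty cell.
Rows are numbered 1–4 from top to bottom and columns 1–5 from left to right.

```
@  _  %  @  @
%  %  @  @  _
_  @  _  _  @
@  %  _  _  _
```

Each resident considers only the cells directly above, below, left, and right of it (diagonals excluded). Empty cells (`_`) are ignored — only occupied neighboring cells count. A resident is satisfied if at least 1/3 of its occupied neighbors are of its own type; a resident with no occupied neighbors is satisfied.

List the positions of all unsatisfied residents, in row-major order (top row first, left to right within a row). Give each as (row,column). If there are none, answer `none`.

Row 1: (1,1)@ 0/1 unhappy · (1,3)% 0/2 unhappy · (1,4)@ 2/3 ok · (1,5)@ 1/1 ok
Row 2: (2,1)% 1/2 ok · (2,2)% 1/3 ok · (2,3)@ 1/3 ok · (2,4)@ 2/2 ok
Row 3: (3,2)@ 0/2 unhappy · (3,5)@ 0/0 ok
Row 4: (4,1)@ 0/1 unhappy · (4,2)% 0/2 unhappy

(1,1), (1,3), (3,2), (4,1), (4,2)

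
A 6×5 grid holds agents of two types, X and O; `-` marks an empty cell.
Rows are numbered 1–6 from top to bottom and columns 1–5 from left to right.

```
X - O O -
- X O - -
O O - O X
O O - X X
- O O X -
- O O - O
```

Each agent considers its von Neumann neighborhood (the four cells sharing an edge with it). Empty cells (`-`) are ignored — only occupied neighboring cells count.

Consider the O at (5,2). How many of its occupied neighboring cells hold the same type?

3

Occupied neighbors of (5,2): (4,2)=O, (6,2)=O, (5,3)=O.
Same type (O): 3 of 3.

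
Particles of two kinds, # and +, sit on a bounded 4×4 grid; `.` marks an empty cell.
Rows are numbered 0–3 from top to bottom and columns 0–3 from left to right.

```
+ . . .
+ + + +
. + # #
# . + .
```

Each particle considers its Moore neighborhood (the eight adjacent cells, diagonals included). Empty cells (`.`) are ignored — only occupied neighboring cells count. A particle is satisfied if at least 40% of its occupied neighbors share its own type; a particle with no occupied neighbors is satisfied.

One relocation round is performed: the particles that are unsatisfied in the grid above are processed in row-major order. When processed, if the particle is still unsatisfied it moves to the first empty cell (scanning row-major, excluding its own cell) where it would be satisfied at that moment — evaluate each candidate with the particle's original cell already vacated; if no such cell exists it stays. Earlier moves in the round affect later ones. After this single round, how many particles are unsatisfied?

0

Initially unsatisfied (in order): (1,3), (2,2), (2,3), (3,0), (3,2).
  (1,3) → (0,1).
  (2,2) → (1,3).
  (2,3) → (0,3).
  (3,0) → (0,2).
  (3,2): now satisfied by earlier moves; stays.
Resulting grid:
+ + # #
+ + + #
. + . .
. . + .
All satisfied now.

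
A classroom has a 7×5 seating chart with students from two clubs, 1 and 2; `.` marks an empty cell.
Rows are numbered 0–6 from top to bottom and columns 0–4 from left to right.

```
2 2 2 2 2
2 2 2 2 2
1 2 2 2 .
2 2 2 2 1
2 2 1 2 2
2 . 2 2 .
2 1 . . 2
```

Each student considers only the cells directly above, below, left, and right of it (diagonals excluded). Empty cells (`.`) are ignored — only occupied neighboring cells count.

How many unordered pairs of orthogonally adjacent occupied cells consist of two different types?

10

Scan each occupied cell's neighbors to the right and below so each pair is counted once.
From row 0: 0 unlike of 9 pairs (running 0/9).
From row 1: 1 unlike of 8 pairs (running 1/17).
From row 2: 2 unlike of 7 pairs (running 3/24).
From row 3: 3 unlike of 9 pairs (running 6/33).
From row 4: 3 unlike of 7 pairs (running 9/40).
From row 5: 0 unlike of 2 pairs (running 9/42).
From row 6: 1 unlike of 1 pairs (running 10/43).
Total adjacent occupied pairs: 43; unlike-type pairs: 10.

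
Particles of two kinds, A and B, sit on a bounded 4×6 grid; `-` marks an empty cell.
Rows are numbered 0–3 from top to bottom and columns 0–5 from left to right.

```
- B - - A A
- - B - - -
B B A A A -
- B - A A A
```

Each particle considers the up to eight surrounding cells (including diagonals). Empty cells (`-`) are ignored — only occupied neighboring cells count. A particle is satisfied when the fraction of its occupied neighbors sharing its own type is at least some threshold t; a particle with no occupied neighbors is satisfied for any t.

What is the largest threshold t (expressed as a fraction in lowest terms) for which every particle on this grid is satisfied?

(0,1)B 1/1
(0,4)A 1/1
(0,5)A 1/1
(1,2)B 2/4
(2,0)B 2/2
(2,1)B 3/4
(2,2)A 2/5
(2,3)A 4/5
(2,4)A 4/4
(3,1)B 2/3
(3,3)A 4/4
(3,4)A 4/4
(3,5)A 2/2
The smallest same-type fraction is 2/5 at (2,2), which reduces to 2/5. Any threshold above that leaves this particle unsatisfied.

2/5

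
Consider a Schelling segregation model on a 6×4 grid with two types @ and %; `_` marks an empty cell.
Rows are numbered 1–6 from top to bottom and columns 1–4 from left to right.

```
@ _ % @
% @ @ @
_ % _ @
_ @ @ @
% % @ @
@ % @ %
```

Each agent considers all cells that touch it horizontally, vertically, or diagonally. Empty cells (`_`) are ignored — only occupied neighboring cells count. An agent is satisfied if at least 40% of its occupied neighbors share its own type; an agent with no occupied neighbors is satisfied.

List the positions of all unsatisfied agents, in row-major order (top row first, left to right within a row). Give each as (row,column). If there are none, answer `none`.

Row 1: (1,1)@ 1/2 satisfied · (1,3)% 0/4 not · (1,4)@ 2/3 satisfied
Row 2: (2,1)% 1/3 not · (2,2)@ 2/5 satisfied · (2,3)@ 4/6 satisfied · (2,4)@ 3/4 satisfied
Row 3: (3,2)% 1/5 not · (3,4)@ 4/4 satisfied
Row 4: (4,2)@ 2/5 satisfied · (4,3)@ 5/7 satisfied · (4,4)@ 4/4 satisfied
Row 5: (5,1)% 2/4 satisfied · (5,2)% 2/7 not · (5,3)@ 5/8 satisfied · (5,4)@ 4/5 satisfied
Row 6: (6,1)@ 0/3 not · (6,2)% 2/5 satisfied · (6,3)@ 2/5 satisfied · (6,4)% 0/3 not

(1,3), (2,1), (3,2), (5,2), (6,1), (6,4)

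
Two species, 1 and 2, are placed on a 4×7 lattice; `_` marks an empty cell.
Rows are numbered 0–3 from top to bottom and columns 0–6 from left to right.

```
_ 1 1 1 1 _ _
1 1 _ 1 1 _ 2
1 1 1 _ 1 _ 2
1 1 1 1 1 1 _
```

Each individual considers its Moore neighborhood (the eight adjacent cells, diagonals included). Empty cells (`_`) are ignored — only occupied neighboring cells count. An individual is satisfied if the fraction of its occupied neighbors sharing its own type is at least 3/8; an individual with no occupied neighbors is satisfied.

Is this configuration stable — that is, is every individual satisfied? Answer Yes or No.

Yes

Row 0: (0,1)1 3/3 ✓ · (0,2)1 4/4 ✓ · (0,3)1 4/4 ✓ · (0,4)1 3/3 ✓
Row 1: (1,0)1 4/4 ✓ · (1,1)1 6/6 ✓ · (1,3)1 6/6 ✓ · (1,4)1 4/4 ✓ · (1,6)2 1/1 ✓
Row 2: (2,0)1 5/5 ✓ · (2,1)1 7/7 ✓ · (2,2)1 6/6 ✓ · (2,4)1 5/5 ✓ · (2,6)2 1/2 ✓
Row 3: (3,0)1 3/3 ✓ · (3,1)1 5/5 ✓ · (3,2)1 4/4 ✓ · (3,3)1 4/4 ✓ · (3,4)1 3/3 ✓ · (3,5)1 2/3 ✓
All meet the threshold, so the configuration is stable.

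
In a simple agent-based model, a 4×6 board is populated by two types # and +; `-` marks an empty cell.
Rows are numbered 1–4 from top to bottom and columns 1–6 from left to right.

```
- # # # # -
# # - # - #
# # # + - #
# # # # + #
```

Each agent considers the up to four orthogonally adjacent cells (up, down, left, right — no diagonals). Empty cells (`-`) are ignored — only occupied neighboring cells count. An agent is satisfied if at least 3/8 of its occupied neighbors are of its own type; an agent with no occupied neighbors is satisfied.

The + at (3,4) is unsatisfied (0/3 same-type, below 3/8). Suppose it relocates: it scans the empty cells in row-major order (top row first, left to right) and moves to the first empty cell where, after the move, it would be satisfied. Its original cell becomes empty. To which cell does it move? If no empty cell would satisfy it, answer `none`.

Vacating (3,4). Empty cells in order:
  (1,1): 0/2 same-type → still unsatisfied.
  (1,6): 0/2 same-type → still unsatisfied.
  (2,3): 0/4 same-type → still unsatisfied.
  (2,5): 0/3 same-type → still unsatisfied.
  (3,5): 1/2 same-type → satisfied — stop here.

(3,5)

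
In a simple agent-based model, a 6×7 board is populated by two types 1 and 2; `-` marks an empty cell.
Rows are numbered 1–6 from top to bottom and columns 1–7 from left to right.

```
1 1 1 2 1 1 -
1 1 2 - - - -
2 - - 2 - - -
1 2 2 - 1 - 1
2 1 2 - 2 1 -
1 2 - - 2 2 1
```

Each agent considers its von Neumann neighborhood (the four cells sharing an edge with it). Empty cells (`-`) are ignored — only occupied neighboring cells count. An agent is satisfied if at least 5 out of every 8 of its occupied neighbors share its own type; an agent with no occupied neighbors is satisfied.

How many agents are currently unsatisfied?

17

(1,1)1 2/2 ✓
(1,2)1 3/3 ✓
(1,3)1 1/3 ✗
(1,4)2 0/2 ✗
(1,5)1 1/2 ✗
(1,6)1 1/1 ✓
(2,1)1 2/3 ✓
(2,2)1 2/3 ✓
(2,3)2 0/2 ✗
(3,1)2 0/2 ✗
(3,4)2 0/0 ✓
(4,1)1 0/3 ✗
(4,2)2 1/3 ✗
(4,3)2 2/2 ✓
(4,5)1 0/1 ✗
(4,7)1 0/0 ✓
(5,1)2 0/3 ✗
(5,2)1 0/4 ✗
(5,3)2 1/2 ✗
(5,5)2 1/3 ✗
(5,6)1 0/2 ✗
(6,1)1 0/2 ✗
(6,2)2 0/2 ✗
(6,5)2 2/2 ✓
(6,6)2 1/3 ✗
(6,7)1 0/1 ✗
Unsatisfied: (1,3), (1,4), (1,5), (2,3), (3,1), (4,1), (4,2), (4,5), (5,1), (5,2), (5,3), (5,5), (5,6), (6,1), (6,2), (6,6), (6,7) — 17 in total.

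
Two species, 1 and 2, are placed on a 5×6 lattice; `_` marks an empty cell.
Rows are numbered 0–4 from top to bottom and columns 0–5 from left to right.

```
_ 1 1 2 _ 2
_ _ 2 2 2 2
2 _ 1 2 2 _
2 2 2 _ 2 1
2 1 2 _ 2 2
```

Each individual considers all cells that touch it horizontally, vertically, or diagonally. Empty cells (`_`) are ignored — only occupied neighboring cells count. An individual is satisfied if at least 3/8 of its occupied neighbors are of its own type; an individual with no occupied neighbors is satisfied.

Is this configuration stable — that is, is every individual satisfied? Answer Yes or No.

(0,1)1 1/2 ✓
(0,2)1 1/4 ✗
(0,3)2 3/4 ✓
(0,5)2 2/2 ✓
(1,2)2 3/6 ✓
(1,3)2 5/7 ✓
(1,4)2 6/6 ✓
(1,5)2 3/3 ✓
(2,0)2 2/2 ✓
(2,2)1 0/5 ✗
(2,3)2 6/7 ✓
(2,4)2 5/6 ✓
(3,0)2 3/4 ✓
(3,1)2 5/7 ✓
(3,2)2 3/5 ✓
(3,4)2 4/5 ✓
(3,5)1 0/4 ✗
(4,0)2 2/3 ✓
(4,1)1 0/5 ✗
(4,2)2 2/3 ✓
(4,4)2 2/3 ✓
(4,5)2 2/3 ✓
For instance (0,2) has only 1/4 same-type neighbors, below 3/8.

No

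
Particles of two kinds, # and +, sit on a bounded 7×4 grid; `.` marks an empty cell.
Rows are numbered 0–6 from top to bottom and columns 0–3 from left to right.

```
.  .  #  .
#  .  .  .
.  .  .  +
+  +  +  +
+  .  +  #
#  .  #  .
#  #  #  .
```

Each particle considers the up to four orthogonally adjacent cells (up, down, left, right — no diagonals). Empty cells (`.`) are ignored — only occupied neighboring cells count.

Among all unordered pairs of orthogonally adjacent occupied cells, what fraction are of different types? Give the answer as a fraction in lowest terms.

2/7

Scan each occupied cell's neighbors to the right and below so each pair is counted once.
From row 2: 0 unlike of 1 pairs (running 0/1).
From row 3: 1 unlike of 6 pairs (running 1/7).
From row 4: 3 unlike of 3 pairs (running 4/10).
From row 5: 0 unlike of 2 pairs (running 4/12).
From row 6: 0 unlike of 2 pairs (running 4/14).
Total adjacent occupied pairs: 14; unlike-type pairs: 4.
4/14 reduces to 2/7.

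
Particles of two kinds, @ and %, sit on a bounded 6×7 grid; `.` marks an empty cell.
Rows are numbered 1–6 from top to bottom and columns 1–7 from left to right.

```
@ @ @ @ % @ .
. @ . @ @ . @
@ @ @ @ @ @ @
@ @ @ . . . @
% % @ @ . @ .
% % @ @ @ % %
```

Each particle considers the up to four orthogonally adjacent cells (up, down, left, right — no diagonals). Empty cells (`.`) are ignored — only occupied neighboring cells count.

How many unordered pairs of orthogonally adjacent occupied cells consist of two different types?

Scan each occupied cell's neighbors to the right and below so each pair is counted once.
From row 1: 3 unlike of 8 pairs (running 3/8).
From row 2: 0 unlike of 5 pairs (running 3/13).
From row 3: 0 unlike of 10 pairs (running 3/23).
From row 4: 2 unlike of 5 pairs (running 5/28).
From row 5: 2 unlike of 8 pairs (running 7/36).
From row 6: 2 unlike of 6 pairs (running 9/42).
Total adjacent occupied pairs: 42; unlike-type pairs: 9.

9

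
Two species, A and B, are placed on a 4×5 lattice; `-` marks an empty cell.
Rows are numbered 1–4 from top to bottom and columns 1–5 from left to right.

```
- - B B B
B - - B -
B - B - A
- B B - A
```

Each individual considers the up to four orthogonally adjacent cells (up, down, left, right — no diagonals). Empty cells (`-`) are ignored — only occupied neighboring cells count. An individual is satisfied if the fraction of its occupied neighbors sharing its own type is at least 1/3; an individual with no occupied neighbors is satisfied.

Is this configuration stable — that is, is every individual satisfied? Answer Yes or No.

Row 1: (1,3)B 1/1 satisfied · (1,4)B 3/3 satisfied · (1,5)B 1/1 satisfied
Row 2: (2,1)B 1/1 satisfied · (2,4)B 1/1 satisfied
Row 3: (3,1)B 1/1 satisfied · (3,3)B 1/1 satisfied · (3,5)A 1/1 satisfied
Row 4: (4,2)B 1/1 satisfied · (4,3)B 2/2 satisfied · (4,5)A 1/1 satisfied
All meet the threshold, so the configuration is stable.

Yes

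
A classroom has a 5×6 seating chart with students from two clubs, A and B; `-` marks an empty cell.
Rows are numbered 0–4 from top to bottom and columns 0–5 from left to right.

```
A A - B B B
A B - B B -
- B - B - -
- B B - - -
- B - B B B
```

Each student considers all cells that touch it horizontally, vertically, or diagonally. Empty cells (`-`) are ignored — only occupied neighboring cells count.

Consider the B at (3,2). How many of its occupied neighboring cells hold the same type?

5

Occupied neighbors of (3,2): (2,1)=B, (2,3)=B, (3,1)=B, (4,1)=B, (4,3)=B.
Same type (B): 5 of 5.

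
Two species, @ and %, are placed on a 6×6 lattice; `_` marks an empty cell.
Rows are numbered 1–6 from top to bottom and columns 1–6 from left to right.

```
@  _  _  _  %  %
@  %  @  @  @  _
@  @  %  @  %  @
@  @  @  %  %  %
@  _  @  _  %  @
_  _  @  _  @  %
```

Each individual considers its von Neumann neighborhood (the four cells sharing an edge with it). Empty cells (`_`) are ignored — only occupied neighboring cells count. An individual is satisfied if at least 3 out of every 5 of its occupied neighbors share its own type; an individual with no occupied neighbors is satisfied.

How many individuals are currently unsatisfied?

16

(1,1)@ 1/1 ✓
(1,5)% 1/2 ✗
(1,6)% 1/1 ✓
(2,1)@ 2/3 ✓
(2,2)% 0/3 ✗
(2,3)@ 1/3 ✗
(2,4)@ 3/3 ✓
(2,5)@ 1/3 ✗
(3,1)@ 3/3 ✓
(3,2)@ 2/4 ✗
(3,3)% 0/4 ✗
(3,4)@ 1/4 ✗
(3,5)% 1/4 ✗
(3,6)@ 0/2 ✗
(4,1)@ 3/3 ✓
(4,2)@ 3/3 ✓
(4,3)@ 2/4 ✗
(4,4)% 1/3 ✗
(4,5)% 4/4 ✓
(4,6)% 1/3 ✗
(5,1)@ 1/1 ✓
(5,3)@ 2/2 ✓
(5,5)% 1/3 ✗
(5,6)@ 0/3 ✗
(6,3)@ 1/1 ✓
(6,5)@ 0/2 ✗
(6,6)% 0/2 ✗
Unsatisfied: (1,5), (2,2), (2,3), (2,5), (3,2), (3,3), (3,4), (3,5), (3,6), (4,3), (4,4), (4,6), (5,5), (5,6), (6,5), (6,6) — 16 in total.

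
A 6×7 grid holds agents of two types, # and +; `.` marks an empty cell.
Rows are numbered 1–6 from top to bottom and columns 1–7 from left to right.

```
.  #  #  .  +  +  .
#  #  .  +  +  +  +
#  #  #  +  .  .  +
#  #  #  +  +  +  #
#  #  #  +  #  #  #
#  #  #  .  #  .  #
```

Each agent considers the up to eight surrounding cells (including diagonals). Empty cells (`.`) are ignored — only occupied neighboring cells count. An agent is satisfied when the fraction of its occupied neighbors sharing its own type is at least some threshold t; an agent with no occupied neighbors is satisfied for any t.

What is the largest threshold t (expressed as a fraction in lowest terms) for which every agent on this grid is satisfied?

(1,2)# 3/3
(1,3)# 2/3
(1,5)+ 4/4
(1,6)+ 4/4
(2,1)# 4/4
(2,2)# 6/6
(2,4)+ 3/5
(2,5)+ 5/5
(2,6)+ 5/5
(2,7)+ 3/3
(3,1)# 5/5
(3,2)# 7/7
(3,3)# 4/7
(3,4)+ 4/6
(3,7)+ 3/4
(4,1)# 5/5
(4,2)# 8/8
(4,3)# 5/8
(4,4)+ 3/7
(4,5)+ 4/6
(4,6)+ 2/6
(4,7)# 2/4
(5,1)# 5/5
(5,2)# 8/8
(5,3)# 5/7
(5,4)+ 2/7
(5,5)# 2/6
(5,6)# 5/7
(5,7)# 3/4
(6,1)# 3/3
(6,2)# 5/5
(6,3)# 3/4
(6,5)# 2/3
(6,7)# 2/2
The smallest same-type fraction is 2/7 at (5,4), which reduces to 2/7. Any threshold above that leaves this agent unsatisfied.

2/7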